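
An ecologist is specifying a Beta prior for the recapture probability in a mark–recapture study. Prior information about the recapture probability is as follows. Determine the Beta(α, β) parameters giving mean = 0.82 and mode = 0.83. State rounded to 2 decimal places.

α = 54.12, β = 11.88

Let s = α+β. Mean gives α = μs = 0.82s; mode gives (α−1)/(s−2) = 0.83.
Substituting: 0.82s − 1 = 0.83(s−2) = 0.83s − 1.66, so -0.01s = -0.66 and s = 66.0000.
Then α = 0.82×66.0000 = 54.12 and β = s−α = 11.88.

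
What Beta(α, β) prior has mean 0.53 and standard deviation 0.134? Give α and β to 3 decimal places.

α = 6.823, β = 6.050

First σ² = 0.017956. Setting α = μn, β = (1−μ)n with n = α+β,
μ(1−μ)/(n+1) = 0.017956 ⇒ n+1 = 0.2491/0.017956 = 13.8728 ⇒ n = 12.8728.
Hence α = 0.53×12.8728 = 6.823, β = 0.47×12.8728 = 6.050.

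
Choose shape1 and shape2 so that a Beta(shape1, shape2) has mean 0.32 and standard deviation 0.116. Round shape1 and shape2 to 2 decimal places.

shape1 = 4.85, shape2 = 10.32

Variance = 0.116² = 0.013456. The moment-matching identity shape1+shape2 = μ(1−μ)/Var − 1 gives
shape1+shape2 = 0.2176/0.013456 − 1 = 15.1712, so shape1 = μ·15.1712 = 4.85 and shape2 = (1−μ)·15.1712 = 10.32.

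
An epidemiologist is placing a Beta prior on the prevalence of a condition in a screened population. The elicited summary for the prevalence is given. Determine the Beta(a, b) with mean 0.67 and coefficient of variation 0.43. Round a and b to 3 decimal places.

σ = CV·μ = 0.43×0.67 = 0.28810, so σ² = 0.083002.
s+1 = μ(1−μ)/σ² = 0.2211/0.083002 = 2.6638, so s = a+b = 1.6638.
a = μs = 1.115, b = (1−μ)s = 0.549.

a = 1.115, b = 0.549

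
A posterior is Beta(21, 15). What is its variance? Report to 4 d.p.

0.0066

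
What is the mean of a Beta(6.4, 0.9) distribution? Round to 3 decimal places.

The Beta mean is α/(α+β) = 6.4/(6.4+0.9) = 0.877.

0.877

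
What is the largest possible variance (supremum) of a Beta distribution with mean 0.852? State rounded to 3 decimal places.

0.126

For fixed mean μ the Beta variance is μ(1−μ)/(α+β+1), increasing as α+β decreases.
Its least upper bound (not attained) is μ(1−μ) = 0.852·0.148 = 0.126.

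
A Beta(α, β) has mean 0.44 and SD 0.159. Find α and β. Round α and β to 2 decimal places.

α = 3.85, β = 4.90

First σ² = 0.025281. Setting α = μn, β = (1−μ)n with n = α+β,
μ(1−μ)/(n+1) = 0.025281 ⇒ n+1 = 0.2464/0.025281 = 9.7464 ⇒ n = 8.7464.
Hence α = 0.44×8.7464 = 3.85, β = 0.56×8.7464 = 4.90.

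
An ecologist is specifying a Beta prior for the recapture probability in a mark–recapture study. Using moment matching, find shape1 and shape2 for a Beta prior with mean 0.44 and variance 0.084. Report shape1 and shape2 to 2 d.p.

Write ν = shape1+shape2; then shape1 = μν and Var = μ(1−μ)/(ν+1).
ν = μ(1−μ)/Var − 1 = 0.2464/0.084 − 1 = 1.9333.
shape1 = 0.44·1.9333 = 0.85, shape2 = 0.56·1.9333 = 1.08.

shape1 = 0.85, shape2 = 1.08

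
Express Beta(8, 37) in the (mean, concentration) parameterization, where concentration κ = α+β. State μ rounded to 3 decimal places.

μ = 0.178, κ = 45

κ = α+β = 8+37 = 45; μ = α/κ = 8/45 = 0.178.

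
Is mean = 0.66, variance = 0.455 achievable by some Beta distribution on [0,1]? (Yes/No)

For any Beta, Var(X) < E[X]·(1−E[X]).
Here μ(1−μ) = 0.66×0.34 = 0.2244, and 0.455 ≥ 0.2244.

No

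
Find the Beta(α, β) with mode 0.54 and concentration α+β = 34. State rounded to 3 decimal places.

α = 18.280, β = 15.720

For α,β>1 the mode is (α−1)/(α+β−2), so α = mode·(κ−2)+1 = 0.54×32+1 = 18.280.
And β = (1−mode)·(κ−2)+1 = 0.46×32+1 = 15.720.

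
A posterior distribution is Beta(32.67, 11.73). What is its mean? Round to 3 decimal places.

0.736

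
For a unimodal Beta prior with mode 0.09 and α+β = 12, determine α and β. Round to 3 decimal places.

Mode = (α−1)/(κ−2) with κ = α+β, so α−1 = 0.09·10 = 0.900.
α = 1.900; β = κ − α = 10.100.

α = 1.900, β = 10.100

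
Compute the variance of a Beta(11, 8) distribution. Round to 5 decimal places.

0.01219

α+β = 19 and αβ = 88, so Var = αβ/[(α+β)²(α+β+1)] = 88/7220 = 0.01219.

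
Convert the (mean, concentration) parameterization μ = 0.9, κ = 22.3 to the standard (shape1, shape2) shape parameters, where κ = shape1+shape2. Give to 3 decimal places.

Split κ in proportion μ : (1−μ): shape1 = 0.9·22.3 = 20.070, shape2 = 22.3 − 20.070 = 2.230.

shape1 = 20.070, shape2 = 2.230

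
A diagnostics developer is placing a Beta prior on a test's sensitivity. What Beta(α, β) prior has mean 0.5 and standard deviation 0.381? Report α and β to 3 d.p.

α = 0.361, β = 0.361

Variance = 0.381² = 0.145161. The moment-matching identity α+β = μ(1−μ)/Var − 1 gives
α+β = 0.25/0.145161 − 1 = 0.7222, so α = μ·0.7222 = 0.361 and β = (1−μ)·0.7222 = 0.361.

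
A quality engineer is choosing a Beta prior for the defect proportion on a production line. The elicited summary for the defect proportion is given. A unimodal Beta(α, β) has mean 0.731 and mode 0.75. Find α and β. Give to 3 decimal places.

With s = α+β: μ = α/s and mode = (α−1)/(s−2). Eliminating α = μs,
μs − 1 = m(s−2) ⇒ s(μ−m) = 1−2m ⇒ s = -0.50/-0.019 = 26.3158.
So α = μs = 19.237, β = (1−μ)s = 7.079.

α = 19.237, β = 7.079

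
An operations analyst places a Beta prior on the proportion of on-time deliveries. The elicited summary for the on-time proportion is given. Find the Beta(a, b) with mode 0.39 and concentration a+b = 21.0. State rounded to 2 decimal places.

a = 8.41, b = 12.59

For a,b>1 the mode is (a−1)/(a+b−2), so a = mode·(κ−2)+1 = 0.39×19.0+1 = 8.41.
And b = (1−mode)·(κ−2)+1 = 0.61×19.0+1 = 12.59.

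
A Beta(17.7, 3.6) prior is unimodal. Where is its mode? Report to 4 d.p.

0.8653

The density x^(α−1)(1−x)^(β−1) is maximised at (α−1)/(α+β−2) = 16.7/19.3 = 0.8653.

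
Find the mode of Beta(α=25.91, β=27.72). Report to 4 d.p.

The density x^(α−1)(1−x)^(β−1) is maximised at (α−1)/(α+β−2) = 24.91/51.63 = 0.4825.

0.4825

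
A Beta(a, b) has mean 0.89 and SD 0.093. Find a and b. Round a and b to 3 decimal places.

σ² = 0.093² = 0.008649.
With s = a+b, Var = μ(1−μ)/(s+1), so s+1 = (0.89×0.11)/0.008649 = 11.3192 and s = 10.3192.
a = μs = 9.184, b = (1−μ)s = 1.135.

a = 9.184, b = 1.135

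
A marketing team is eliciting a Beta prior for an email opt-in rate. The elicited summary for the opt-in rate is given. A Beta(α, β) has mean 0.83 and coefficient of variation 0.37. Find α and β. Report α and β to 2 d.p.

α = 0.41, β = 0.08

σ = CV·μ = 0.37×0.83 = 0.30710, so σ² = 0.094310.
s+1 = μ(1−μ)/σ² = 0.1411/0.094310 = 1.4961, so s = α+β = 0.4961.
α = μs = 0.41, β = (1−μ)s = 0.08.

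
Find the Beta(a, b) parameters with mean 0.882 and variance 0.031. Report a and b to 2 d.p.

a = 2.08, b = 0.28

By moment matching, a+b = μ(1−μ)/σ² − 1 = (0.882·0.118)/0.031 − 1 = 3.3573 − 1 = 2.3573.
Since a/(a+b) = μ, a = 0.882·2.3573 = 2.08 and b = 0.118·2.3573 = 0.28.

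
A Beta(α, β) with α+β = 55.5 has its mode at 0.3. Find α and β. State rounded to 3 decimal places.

Since the density peak of Beta(α,β) is at (α−1)/(α+β−2),
α = 1 + 0.3(55.5−2) = 17.050 and β = 55.5 − 17.050 = 38.450.

α = 17.050, β = 38.450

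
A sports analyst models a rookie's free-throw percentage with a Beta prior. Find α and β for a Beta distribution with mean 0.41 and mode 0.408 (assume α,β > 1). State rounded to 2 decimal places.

Let s = α+β. Mean gives α = μs = 0.41s; mode gives (α−1)/(s−2) = 0.408.
Substituting: 0.41s − 1 = 0.408(s−2) = 0.408s − 0.816, so 0.002s = 0.184 and s = 92.0000.
Then α = 0.41×92.0000 = 37.72 and β = s−α = 54.28.

α = 37.72, β = 54.28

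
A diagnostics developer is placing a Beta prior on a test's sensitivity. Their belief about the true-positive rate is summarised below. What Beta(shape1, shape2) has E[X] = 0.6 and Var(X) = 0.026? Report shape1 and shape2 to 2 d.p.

shape1 = 4.94, shape2 = 3.29

By moment matching, shape1+shape2 = μ(1−μ)/σ² − 1 = (0.6·0.4)/0.026 − 1 = 9.2308 − 1 = 8.2308.
Since shape1/(shape1+shape2) = μ, shape1 = 0.6·8.2308 = 4.94 and shape2 = 0.4·8.2308 = 3.29.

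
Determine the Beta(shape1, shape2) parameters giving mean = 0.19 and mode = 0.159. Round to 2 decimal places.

With s = shape1+shape2: μ = shape1/s and mode = (shape1−1)/(s−2). Eliminating shape1 = μs,
μs − 1 = m(s−2) ⇒ s(μ−m) = 1−2m ⇒ s = 0.682/0.031 = 22.0000.
So shape1 = μs = 4.18, shape2 = (1−μ)s = 17.82.

shape1 = 4.18, shape2 = 17.82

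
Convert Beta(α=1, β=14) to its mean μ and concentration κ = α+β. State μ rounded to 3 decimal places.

μ = 0.067, κ = 15

κ = α+β = 1+14 = 15; μ = α/κ = 1/15 = 0.067.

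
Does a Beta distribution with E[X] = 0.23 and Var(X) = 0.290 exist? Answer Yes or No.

No

The Beta variance bound is σ² < μ(1−μ).
Here μ(1−μ) = 0.23×0.77 = 0.1771, and 0.290 ≥ 0.1771.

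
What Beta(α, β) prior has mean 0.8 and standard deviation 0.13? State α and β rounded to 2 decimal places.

α = 6.77, β = 1.69

σ² = 0.13² = 0.0169.
With s = α+β, Var = μ(1−μ)/(s+1), so s+1 = (0.8×0.2)/0.0169 = 9.4675 and s = 8.4675.
α = μs = 6.77, β = (1−μ)s = 1.69.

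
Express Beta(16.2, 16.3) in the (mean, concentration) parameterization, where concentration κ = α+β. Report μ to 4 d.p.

μ = 0.4985, κ = 32.5

κ = α+β = 16.2+16.3 = 32.5; μ = α/κ = 16.2/32.5 = 0.4985.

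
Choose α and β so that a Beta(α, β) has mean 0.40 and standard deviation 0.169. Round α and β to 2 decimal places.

α = 2.96, β = 4.44

Variance = 0.169² = 0.028561. The moment-matching identity α+β = μ(1−μ)/Var − 1 gives
α+β = 0.2400/0.028561 − 1 = 7.4031, so α = μ·7.4031 = 2.96 and β = (1−μ)·7.4031 = 4.44.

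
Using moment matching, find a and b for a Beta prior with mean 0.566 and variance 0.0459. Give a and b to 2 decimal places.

a = 2.46, b = 1.89

Write ν = a+b; then a = μν and Var = μ(1−μ)/(ν+1).
ν = μ(1−μ)/Var − 1 = 0.245644/0.0459 − 1 = 4.3517.
a = 0.566·4.3517 = 2.46, b = 0.434·4.3517 = 1.89.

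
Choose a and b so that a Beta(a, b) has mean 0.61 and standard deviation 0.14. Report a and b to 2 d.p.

First σ² = 0.0196. Setting a = μn, b = (1−μ)n with n = a+b,
μ(1−μ)/(n+1) = 0.0196 ⇒ n+1 = 0.2379/0.0196 = 12.1378 ⇒ n = 11.1378.
Hence a = 0.61×11.1378 = 6.79, b = 0.39×11.1378 = 4.34.

a = 6.79, b = 4.34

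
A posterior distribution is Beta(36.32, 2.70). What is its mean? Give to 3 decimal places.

E[X] = α/(α+β) = 36.32/39.02 = 0.931.

0.931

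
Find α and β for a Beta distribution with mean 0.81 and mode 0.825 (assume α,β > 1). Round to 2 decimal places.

α = 35.10, β = 8.23

Let s = α+β. Mean gives α = μs = 0.81s; mode gives (α−1)/(s−2) = 0.825.
Substituting: 0.81s − 1 = 0.825(s−2) = 0.825s − 1.650, so -0.015s = -0.650 and s = 43.3333.
Then α = 0.81×43.3333 = 35.10 and β = s−α = 8.23.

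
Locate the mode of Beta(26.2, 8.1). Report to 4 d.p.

0.7802

The density x^(α−1)(1−x)^(β−1) is maximised at (α−1)/(α+β−2) = 25.2/32.3 = 0.7802.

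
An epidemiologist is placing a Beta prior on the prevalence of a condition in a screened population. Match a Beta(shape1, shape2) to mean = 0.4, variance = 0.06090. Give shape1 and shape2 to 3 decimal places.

Let s = shape1+shape2. The Beta variance is μ(1−μ)/(s+1).
So s+1 = μ(1−μ)/σ² = (0.4×0.6)/0.06090 = 0.24/0.06090 = 3.9409, giving s = 2.9409.
Then shape1 = μs = 0.4×2.9409 = 1.176 and shape2 = (1−μ)s = 0.6×2.9409 = 1.765.

shape1 = 1.176, shape2 = 1.765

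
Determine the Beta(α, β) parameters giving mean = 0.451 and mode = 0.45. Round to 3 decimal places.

α = 45.100, β = 54.900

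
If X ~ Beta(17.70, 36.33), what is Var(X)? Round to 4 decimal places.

μ = 17.70/54.03 = 0.327596; Var = μ(1−μ)/(α+β+1) = 0.2202768/55.03 = 0.0040.

0.0040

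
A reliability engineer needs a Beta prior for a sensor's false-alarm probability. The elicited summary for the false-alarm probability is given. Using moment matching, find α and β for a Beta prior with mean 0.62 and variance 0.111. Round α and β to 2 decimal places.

α = 0.70, β = 0.43

By moment matching, α+β = μ(1−μ)/σ² − 1 = (0.62·0.38)/0.111 − 1 = 2.1225 − 1 = 1.1225.
Since α/(α+β) = μ, α = 0.62·1.1225 = 0.70 and β = 0.38·1.1225 = 0.43.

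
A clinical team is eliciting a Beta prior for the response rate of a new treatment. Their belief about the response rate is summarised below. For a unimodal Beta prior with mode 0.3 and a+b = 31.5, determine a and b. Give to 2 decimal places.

Since the density peak of Beta(a,b) is at (a−1)/(a+b−2),
a = 1 + 0.3(31.5−2) = 9.85 and b = 31.5 − 9.85 = 21.65.

a = 9.85, b = 21.65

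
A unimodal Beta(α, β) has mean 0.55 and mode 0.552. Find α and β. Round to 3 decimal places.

With s = α+β: μ = α/s and mode = (α−1)/(s−2). Eliminating α = μs,
μs − 1 = m(s−2) ⇒ s(μ−m) = 1−2m ⇒ s = -0.104/-0.002 = 52.0000.
So α = μs = 28.600, β = (1−μ)s = 23.400.

α = 28.600, β = 23.400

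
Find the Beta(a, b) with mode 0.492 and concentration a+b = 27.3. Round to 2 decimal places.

Mode = (a−1)/(κ−2) with κ = a+b, so a−1 = 0.492·25.3 = 12.45.
a = 13.45; b = κ − a = 13.85.

a = 13.45, b = 13.85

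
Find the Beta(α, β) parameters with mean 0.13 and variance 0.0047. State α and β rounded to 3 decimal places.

α = 2.998, β = 20.066

Write ν = α+β; then α = μν and Var = μ(1−μ)/(ν+1).
ν = μ(1−μ)/Var − 1 = 0.1131/0.0047 − 1 = 23.0638.
α = 0.13·23.0638 = 2.998, β = 0.87·23.0638 = 20.066.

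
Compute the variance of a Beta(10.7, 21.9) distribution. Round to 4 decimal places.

0.0066

μ = 10.7/32.6 = 0.328221; Var = μ(1−μ)/(α+β+1) = 0.2204919/33.6 = 0.0066.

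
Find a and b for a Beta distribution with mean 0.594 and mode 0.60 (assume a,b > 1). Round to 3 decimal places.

a = 19.800, b = 13.533

With s = a+b: μ = a/s and mode = (a−1)/(s−2). Eliminating a = μs,
μs − 1 = m(s−2) ⇒ s(μ−m) = 1−2m ⇒ s = -0.20/-0.006 = 33.3333.
So a = μs = 19.800, b = (1−μ)s = 13.533.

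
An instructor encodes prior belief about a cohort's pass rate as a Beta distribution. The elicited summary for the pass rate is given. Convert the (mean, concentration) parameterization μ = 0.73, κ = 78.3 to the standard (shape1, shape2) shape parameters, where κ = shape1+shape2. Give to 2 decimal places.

shape1 = μκ = 0.73×78.3 = 57.16 and shape2 = (1−μ)κ = 0.27×78.3 = 21.14.

shape1 = 57.16, shape2 = 21.14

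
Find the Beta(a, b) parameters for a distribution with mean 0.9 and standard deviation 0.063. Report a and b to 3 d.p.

a = 19.508, b = 2.168

σ² = 0.063² = 0.003969.
With s = a+b, Var = μ(1−μ)/(s+1), so s+1 = (0.9×0.1)/0.003969 = 22.6757 and s = 21.6757.
a = μs = 19.508, b = (1−μ)s = 2.168.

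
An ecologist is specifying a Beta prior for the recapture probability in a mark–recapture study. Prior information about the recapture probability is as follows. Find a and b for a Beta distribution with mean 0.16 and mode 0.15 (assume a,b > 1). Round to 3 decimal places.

a = 11.200, b = 58.800

Let s = a+b. Mean gives a = μs = 0.16s; mode gives (a−1)/(s−2) = 0.15.
Substituting: 0.16s − 1 = 0.15(s−2) = 0.15s − 0.30, so 0.01s = 0.70 and s = 70.0000.
Then a = 0.16×70.0000 = 11.200 and b = s−a = 58.800.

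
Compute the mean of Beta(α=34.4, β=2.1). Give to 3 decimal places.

The Beta mean is α/(α+β) = 34.4/(34.4+2.1) = 0.942.

0.942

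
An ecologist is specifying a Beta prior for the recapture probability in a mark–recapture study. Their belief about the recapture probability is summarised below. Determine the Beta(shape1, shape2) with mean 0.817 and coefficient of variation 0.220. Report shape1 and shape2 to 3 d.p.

shape1 = 2.964, shape2 = 0.664

Var = (CV·μ)² = (0.220×0.817)² = 0.032306.
shape1+shape2 = μ(1−μ)/Var − 1 = 0.149511/0.032306 − 1 = 3.6279.
Thus shape1 = 0.817·3.6279 = 2.964 and shape2 = 0.183·3.6279 = 0.664.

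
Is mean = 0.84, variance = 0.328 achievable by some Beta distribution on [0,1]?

The Beta variance bound is σ² < μ(1−μ).
Here μ(1−μ) = 0.84×0.16 = 0.1344, and 0.328 ≥ 0.1344.

No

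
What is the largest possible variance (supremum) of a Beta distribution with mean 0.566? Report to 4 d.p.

Var = μ(1−μ)/(α+β+1), which approaches μ(1−μ) as α+β → 0.
So the supremum is μ(1−μ) = 0.566×0.434 = 0.2456.

0.2456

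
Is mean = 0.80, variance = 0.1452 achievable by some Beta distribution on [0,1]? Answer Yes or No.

A Beta with mean μ has variance μ(1−μ)/(α+β+1) < μ(1−μ).
Here μ(1−μ) = 0.80×0.20 = 0.1600, and 0.1452 < 0.1600.

Yes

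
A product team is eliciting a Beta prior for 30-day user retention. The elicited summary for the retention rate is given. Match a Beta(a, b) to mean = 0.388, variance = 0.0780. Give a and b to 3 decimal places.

a = 0.793, b = 1.251

Write ν = a+b; then a = μν and Var = μ(1−μ)/(ν+1).
ν = μ(1−μ)/Var − 1 = 0.237456/0.0780 − 1 = 2.0443.
a = 0.388·2.0443 = 0.793, b = 0.612·2.0443 = 1.251.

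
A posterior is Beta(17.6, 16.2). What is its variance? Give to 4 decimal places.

α+β = 33.8 and αβ = 285.12, so Var = αβ/[(α+β)²(α+β+1)] = 285.12/39756.912 = 0.0072.

0.0072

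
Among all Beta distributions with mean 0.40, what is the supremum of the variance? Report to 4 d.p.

0.2400

For fixed mean μ the Beta variance is μ(1−μ)/(α+β+1), increasing as α+β decreases.
Its least upper bound (not attained) is μ(1−μ) = 0.40·0.60 = 0.2400.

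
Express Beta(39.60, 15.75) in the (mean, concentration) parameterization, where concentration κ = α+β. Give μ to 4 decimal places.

μ = 0.7154, κ = 55.35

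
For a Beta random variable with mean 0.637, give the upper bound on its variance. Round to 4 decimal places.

0.2312

For fixed mean μ the Beta variance is μ(1−μ)/(α+β+1), increasing as α+β decreases.
Its least upper bound (not attained) is μ(1−μ) = 0.637·0.363 = 0.2312.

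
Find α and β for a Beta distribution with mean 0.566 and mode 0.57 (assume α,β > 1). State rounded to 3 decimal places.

Let s = α+β. Mean gives α = μs = 0.566s; mode gives (α−1)/(s−2) = 0.57.
Substituting: 0.566s − 1 = 0.57(s−2) = 0.57s − 1.14, so -0.004s = -0.14 and s = 35.0000.
Then α = 0.566×35.0000 = 19.810 and β = s−α = 15.190.

α = 19.810, β = 15.190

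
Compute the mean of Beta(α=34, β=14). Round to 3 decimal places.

0.708

The Beta mean is α/(α+β) = 34/(34+14) = 0.708.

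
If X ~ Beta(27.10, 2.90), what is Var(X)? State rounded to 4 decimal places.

0.0028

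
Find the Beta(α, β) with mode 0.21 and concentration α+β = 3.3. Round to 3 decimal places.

Since the density peak of Beta(α,β) is at (α−1)/(α+β−2),
α = 1 + 0.21(3.3−2) = 1.273 and β = 3.3 − 1.273 = 2.027.

α = 1.273, β = 2.027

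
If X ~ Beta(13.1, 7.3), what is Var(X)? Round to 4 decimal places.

0.0107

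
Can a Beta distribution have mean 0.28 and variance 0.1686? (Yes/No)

The Beta variance bound is σ² < μ(1−μ).
Here μ(1−μ) = 0.28×0.72 = 0.2016, and 0.1686 < 0.2016.

Yes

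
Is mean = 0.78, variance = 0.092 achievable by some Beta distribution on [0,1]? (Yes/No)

Yes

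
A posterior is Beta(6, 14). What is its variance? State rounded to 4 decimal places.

α+β = 20 and αβ = 84, so Var = αβ/[(α+β)²(α+β+1)] = 84/8400 = 0.0100.

0.0100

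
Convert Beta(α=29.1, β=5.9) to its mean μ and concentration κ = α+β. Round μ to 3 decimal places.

μ = 0.831, κ = 35.0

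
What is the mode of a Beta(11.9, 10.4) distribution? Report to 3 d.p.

0.537

With α,β > 1, mode = (α−1)/(α+β−2) = 10.9/20.3 = 0.537.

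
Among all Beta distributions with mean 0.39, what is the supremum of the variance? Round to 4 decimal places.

Var = μ(1−μ)/(α+β+1), which approaches μ(1−μ) as α+β → 0.
So the supremum is μ(1−μ) = 0.39×0.61 = 0.2379.

0.2379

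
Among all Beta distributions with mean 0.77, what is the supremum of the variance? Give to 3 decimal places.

0.177

For fixed mean μ the Beta variance is μ(1−μ)/(α+β+1), increasing as α+β decreases.
Its least upper bound (not attained) is μ(1−μ) = 0.77·0.23 = 0.177.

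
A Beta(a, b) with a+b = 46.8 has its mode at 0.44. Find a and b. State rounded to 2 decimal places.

For a,b>1 the mode is (a−1)/(a+b−2), so a = mode·(κ−2)+1 = 0.44×44.8+1 = 20.71.
And b = (1−mode)·(κ−2)+1 = 0.56×44.8+1 = 26.09.

a = 20.71, b = 26.09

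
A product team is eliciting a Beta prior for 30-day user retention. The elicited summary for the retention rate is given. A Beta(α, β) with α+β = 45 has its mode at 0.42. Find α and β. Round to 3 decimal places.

α = 19.060, β = 25.940

Mode = (α−1)/(κ−2) with κ = α+β, so α−1 = 0.42·43 = 18.060.
α = 19.060; β = κ − α = 25.940.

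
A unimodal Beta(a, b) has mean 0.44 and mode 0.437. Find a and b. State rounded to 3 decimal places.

With s = a+b: μ = a/s and mode = (a−1)/(s−2). Eliminating a = μs,
μs − 1 = m(s−2) ⇒ s(μ−m) = 1−2m ⇒ s = 0.126/0.003 = 42.0000.
So a = μs = 18.480, b = (1−μ)s = 23.520.

a = 18.480, b = 23.520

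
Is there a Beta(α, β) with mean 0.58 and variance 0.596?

The Beta variance bound is σ² < μ(1−μ).
Here μ(1−μ) = 0.58×0.42 = 0.2436, and 0.596 ≥ 0.2436.

No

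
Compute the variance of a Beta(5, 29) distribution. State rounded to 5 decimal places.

μ = 5/34 = 0.147059; Var = μ(1−μ)/(α+β+1) = 0.1254325/35 = 0.00358.

0.00358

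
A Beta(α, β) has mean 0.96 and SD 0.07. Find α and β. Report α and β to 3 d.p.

α = 6.563, β = 0.273

First σ² = 0.0049. Setting α = μn, β = (1−μ)n with n = α+β,
μ(1−μ)/(n+1) = 0.0049 ⇒ n+1 = 0.0384/0.0049 = 7.8367 ⇒ n = 6.8367.
Hence α = 0.96×6.8367 = 6.563, β = 0.04×6.8367 = 0.273.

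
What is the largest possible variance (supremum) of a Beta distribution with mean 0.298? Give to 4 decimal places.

Var = μ(1−μ)/(α+β+1), which approaches μ(1−μ) as α+β → 0.
So the supremum is μ(1−μ) = 0.298×0.702 = 0.2092.

0.2092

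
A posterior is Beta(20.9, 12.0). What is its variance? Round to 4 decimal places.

0.0068

Var = αβ/[(α+β)²(α+β+1)] = (20.9×12.0)/(32.9²×33.9) = 250.80/36693.699 = 0.0068.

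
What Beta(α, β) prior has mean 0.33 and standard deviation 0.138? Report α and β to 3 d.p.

α = 3.501, β = 7.109

Variance = 0.138² = 0.019044. The moment-matching identity α+β = μ(1−μ)/Var − 1 gives
α+β = 0.2211/0.019044 − 1 = 10.6100, so α = μ·10.6100 = 3.501 and β = (1−μ)·10.6100 = 7.109.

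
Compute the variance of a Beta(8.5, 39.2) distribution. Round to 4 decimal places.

0.0030

α+β = 47.7 and αβ = 333.20, so Var = αβ/[(α+β)²(α+β+1)] = 333.20/110806.623 = 0.0030.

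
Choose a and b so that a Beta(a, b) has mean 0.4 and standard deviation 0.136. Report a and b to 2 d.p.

a = 4.79, b = 7.19

Variance = 0.136² = 0.018496. The moment-matching identity a+b = μ(1−μ)/Var − 1 gives
a+b = 0.24/0.018496 − 1 = 11.9758, so a = μ·11.9758 = 4.79 and b = (1−μ)·11.9758 = 7.19.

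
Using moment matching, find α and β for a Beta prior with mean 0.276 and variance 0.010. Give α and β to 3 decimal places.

α = 5.239, β = 13.743

By moment matching, α+β = μ(1−μ)/σ² − 1 = (0.276·0.724)/0.010 − 1 = 19.9824 − 1 = 18.9824.
Since α/(α+β) = μ, α = 0.276·18.9824 = 5.239 and β = 0.724·18.9824 = 13.743.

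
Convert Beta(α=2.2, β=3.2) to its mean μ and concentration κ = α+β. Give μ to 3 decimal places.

κ = α+β = 2.2+3.2 = 5.4; μ = α/κ = 2.2/5.4 = 0.407.

μ = 0.407, κ = 5.4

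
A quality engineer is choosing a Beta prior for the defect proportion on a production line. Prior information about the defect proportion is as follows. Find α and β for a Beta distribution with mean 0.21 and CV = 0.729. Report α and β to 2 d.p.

α = 1.28, β = 4.80

Var = (CV·μ)² = (0.729×0.21)² = 0.023437.
α+β = μ(1−μ)/Var − 1 = 0.1659/0.023437 − 1 = 6.0787.
Thus α = 0.21·6.0787 = 1.28 and β = 0.79·6.0787 = 4.80.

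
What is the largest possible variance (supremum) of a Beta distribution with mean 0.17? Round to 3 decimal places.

Var = μ(1−μ)/(α+β+1), which approaches μ(1−μ) as α+β → 0.
So the supremum is μ(1−μ) = 0.17×0.83 = 0.141.

0.141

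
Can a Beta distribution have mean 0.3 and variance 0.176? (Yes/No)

Yes

For any Beta, Var(X) < E[X]·(1−E[X]).
Here μ(1−μ) = 0.3×0.7 = 0.21, and 0.176 < 0.21.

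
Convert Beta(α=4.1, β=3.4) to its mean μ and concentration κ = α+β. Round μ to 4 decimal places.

μ = 0.5467, κ = 7.5

κ = α+β = 4.1+3.4 = 7.5; μ = α/κ = 4.1/7.5 = 0.5467.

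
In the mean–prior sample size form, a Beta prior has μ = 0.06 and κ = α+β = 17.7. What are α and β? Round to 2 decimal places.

Split κ in proportion μ : (1−μ): α = 0.06·17.7 = 1.06, β = 17.7 − 1.06 = 16.64.

α = 1.06, β = 16.64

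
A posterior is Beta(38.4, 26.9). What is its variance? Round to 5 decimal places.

0.00365

μ = 38.4/65.3 = 0.588055; Var = μ(1−μ)/(α+β+1) = 0.2422463/66.3 = 0.00365.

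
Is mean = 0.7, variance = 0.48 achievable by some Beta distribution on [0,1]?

No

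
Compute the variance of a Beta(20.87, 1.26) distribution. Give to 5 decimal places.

α+β = 22.13 and αβ = 26.2962, so Var = αβ/[(α+β)²(α+β+1)] = 26.2962/11327.614497 = 0.00232.

0.00232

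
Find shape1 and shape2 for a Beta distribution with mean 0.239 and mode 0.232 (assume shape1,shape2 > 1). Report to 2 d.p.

shape1 = 18.30, shape2 = 58.27

With s = shape1+shape2: μ = shape1/s and mode = (shape1−1)/(s−2). Eliminating shape1 = μs,
μs − 1 = m(s−2) ⇒ s(μ−m) = 1−2m ⇒ s = 0.536/0.007 = 76.5714.
So shape1 = μs = 18.30, shape2 = (1−μ)s = 58.27.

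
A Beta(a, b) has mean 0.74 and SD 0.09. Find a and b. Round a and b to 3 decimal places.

σ² = 0.09² = 0.0081.
With s = a+b, Var = μ(1−μ)/(s+1), so s+1 = (0.74×0.26)/0.0081 = 23.7531 and s = 22.7531.
a = μs = 16.837, b = (1−μ)s = 5.916.

a = 16.837, b = 5.916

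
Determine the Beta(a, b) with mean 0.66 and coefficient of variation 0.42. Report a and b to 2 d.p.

σ = CV·μ = 0.42×0.66 = 0.27720, so σ² = 0.076840.
s+1 = μ(1−μ)/σ² = 0.2244/0.076840 = 2.9204, so s = a+b = 1.9204.
a = μs = 1.27, b = (1−μ)s = 0.65.

a = 1.27, b = 0.65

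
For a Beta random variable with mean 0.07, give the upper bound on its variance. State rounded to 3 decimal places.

0.065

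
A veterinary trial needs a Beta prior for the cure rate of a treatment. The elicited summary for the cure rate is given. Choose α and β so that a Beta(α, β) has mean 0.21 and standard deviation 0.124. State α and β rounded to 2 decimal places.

α = 2.06, β = 7.73

Variance = 0.124² = 0.015376. The moment-matching identity α+β = μ(1−μ)/Var − 1 gives
α+β = 0.1659/0.015376 − 1 = 9.7895, so α = μ·9.7895 = 2.06 and β = (1−μ)·9.7895 = 7.73.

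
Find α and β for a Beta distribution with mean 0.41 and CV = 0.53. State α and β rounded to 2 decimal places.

α = 1.69, β = 2.43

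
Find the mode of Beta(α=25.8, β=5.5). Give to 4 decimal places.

With α,β > 1, mode = (α−1)/(α+β−2) = 24.8/29.3 = 0.8464.

0.8464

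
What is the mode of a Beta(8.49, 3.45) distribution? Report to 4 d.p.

With α,β > 1, mode = (α−1)/(α+β−2) = 7.49/9.94 = 0.7535.

0.7535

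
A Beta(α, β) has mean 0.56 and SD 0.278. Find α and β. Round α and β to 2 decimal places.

First σ² = 0.077284. Setting α = μn, β = (1−μ)n with n = α+β,
μ(1−μ)/(n+1) = 0.077284 ⇒ n+1 = 0.2464/0.077284 = 3.1882 ⇒ n = 2.1882.
Hence α = 0.56×2.1882 = 1.23, β = 0.44×2.1882 = 0.96.

α = 1.23, β = 0.96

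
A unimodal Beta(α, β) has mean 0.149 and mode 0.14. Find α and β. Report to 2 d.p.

α = 11.92, β = 68.08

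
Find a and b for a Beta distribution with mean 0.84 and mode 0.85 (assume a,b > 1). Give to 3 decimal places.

Let s = a+b. Mean gives a = μs = 0.84s; mode gives (a−1)/(s−2) = 0.85.
Substituting: 0.84s − 1 = 0.85(s−2) = 0.85s − 1.70, so -0.01s = -0.70 and s = 70.0000.
Then a = 0.84×70.0000 = 58.800 and b = s−a = 11.200.

a = 58.800, b = 11.200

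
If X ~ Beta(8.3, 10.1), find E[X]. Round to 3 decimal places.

The Beta mean is α/(α+β) = 8.3/(8.3+10.1) = 0.451.

0.451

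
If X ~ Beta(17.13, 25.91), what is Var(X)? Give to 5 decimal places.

0.00544

α+β = 43.04 and αβ = 443.8383, so Var = αβ/[(α+β)²(α+β+1)] = 443.8383/81581.528064 = 0.00544.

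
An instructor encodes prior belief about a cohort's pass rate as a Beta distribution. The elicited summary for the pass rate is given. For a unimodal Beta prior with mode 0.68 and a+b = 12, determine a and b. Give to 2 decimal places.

For a,b>1 the mode is (a−1)/(a+b−2), so a = mode·(κ−2)+1 = 0.68×10+1 = 7.80.
And b = (1−mode)·(κ−2)+1 = 0.32×10+1 = 4.20.

a = 7.80, b = 4.20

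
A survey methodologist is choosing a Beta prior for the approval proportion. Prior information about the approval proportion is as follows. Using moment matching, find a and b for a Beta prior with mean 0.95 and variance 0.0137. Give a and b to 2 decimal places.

a = 2.34, b = 0.12

Let s = a+b. The Beta variance is μ(1−μ)/(s+1).
So s+1 = μ(1−μ)/σ² = (0.95×0.05)/0.0137 = 0.0475/0.0137 = 3.4672, giving s = 2.4672.
Then a = μs = 0.95×2.4672 = 2.34 and b = (1−μ)s = 0.05×2.4672 = 0.12.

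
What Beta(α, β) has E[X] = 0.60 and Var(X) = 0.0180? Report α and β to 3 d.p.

α = 7.400, β = 4.933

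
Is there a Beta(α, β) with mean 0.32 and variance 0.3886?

No

A Beta with mean μ has variance μ(1−μ)/(α+β+1) < μ(1−μ).
Here μ(1−μ) = 0.32×0.68 = 0.2176, and 0.3886 ≥ 0.2176.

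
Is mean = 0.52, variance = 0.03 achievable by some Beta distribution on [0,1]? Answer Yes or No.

The Beta variance bound is σ² < μ(1−μ).
Here μ(1−μ) = 0.52×0.48 = 0.2496, and 0.03 < 0.2496.

Yes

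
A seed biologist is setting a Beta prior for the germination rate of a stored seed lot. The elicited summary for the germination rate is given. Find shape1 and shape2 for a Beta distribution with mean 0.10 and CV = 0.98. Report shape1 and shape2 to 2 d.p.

shape1 = 0.84, shape2 = 7.53

Var = (CV·μ)² = (0.98×0.10)² = 0.009604.
shape1+shape2 = μ(1−μ)/Var − 1 = 0.0900/0.009604 − 1 = 8.3711.
Thus shape1 = 0.10·8.3711 = 0.84 and shape2 = 0.90·8.3711 = 7.53.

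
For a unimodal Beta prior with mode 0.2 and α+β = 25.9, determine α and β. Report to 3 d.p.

α = 5.780, β = 20.120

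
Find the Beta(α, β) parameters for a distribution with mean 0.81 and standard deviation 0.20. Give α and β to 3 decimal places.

Variance = 0.20² = 0.0400. The moment-matching identity α+β = μ(1−μ)/Var − 1 gives
α+β = 0.1539/0.0400 − 1 = 2.8475, so α = μ·2.8475 = 2.306 and β = (1−μ)·2.8475 = 0.541.

α = 2.306, β = 0.541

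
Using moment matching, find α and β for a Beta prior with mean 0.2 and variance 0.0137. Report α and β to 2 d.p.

Write ν = α+β; then α = μν and Var = μ(1−μ)/(ν+1).
ν = μ(1−μ)/Var − 1 = 0.16/0.0137 − 1 = 10.6788.
α = 0.2·10.6788 = 2.14, β = 0.8·10.6788 = 8.54.

α = 2.14, β = 8.54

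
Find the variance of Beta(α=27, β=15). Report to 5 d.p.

0.00534

Var = αβ/[(α+β)²(α+β+1)] = (27×15)/(42²×43) = 405/75852 = 0.00534.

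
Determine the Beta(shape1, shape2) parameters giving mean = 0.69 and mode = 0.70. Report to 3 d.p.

shape1 = 27.600, shape2 = 12.400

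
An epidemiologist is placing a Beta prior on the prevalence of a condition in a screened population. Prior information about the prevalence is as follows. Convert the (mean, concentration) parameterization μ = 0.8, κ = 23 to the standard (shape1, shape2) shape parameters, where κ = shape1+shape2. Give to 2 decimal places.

shape1 = 18.40, shape2 = 4.60

Split κ in proportion μ : (1−μ): shape1 = 0.8·23 = 18.40, shape2 = 23 − 18.40 = 4.60.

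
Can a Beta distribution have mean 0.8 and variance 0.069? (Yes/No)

A Beta with mean μ has variance μ(1−μ)/(α+β+1) < μ(1−μ).
Here μ(1−μ) = 0.8×0.2 = 0.16, and 0.069 < 0.16.

Yes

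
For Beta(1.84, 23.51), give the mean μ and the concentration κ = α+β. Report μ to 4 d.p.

μ = 0.0726, κ = 25.35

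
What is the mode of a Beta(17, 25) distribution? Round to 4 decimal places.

With α,β > 1, mode = (α−1)/(α+β−2) = 16/40 = 0.4000.

0.4000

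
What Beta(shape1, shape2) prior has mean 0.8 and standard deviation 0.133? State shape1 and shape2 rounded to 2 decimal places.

shape1 = 6.44, shape2 = 1.61

Variance = 0.133² = 0.017689. The moment-matching identity shape1+shape2 = μ(1−μ)/Var − 1 gives
shape1+shape2 = 0.16/0.017689 − 1 = 8.0452, so shape1 = μ·8.0452 = 6.44 and shape2 = (1−μ)·8.0452 = 1.61.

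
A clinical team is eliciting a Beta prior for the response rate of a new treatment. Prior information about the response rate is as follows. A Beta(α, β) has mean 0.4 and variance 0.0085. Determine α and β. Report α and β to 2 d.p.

α = 10.89, β = 16.34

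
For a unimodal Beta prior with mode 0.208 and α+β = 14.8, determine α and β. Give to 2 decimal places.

For α,β>1 the mode is (α−1)/(α+β−2), so α = mode·(κ−2)+1 = 0.208×12.8+1 = 3.66.
And β = (1−mode)·(κ−2)+1 = 0.792×12.8+1 = 11.14.

α = 3.66, β = 11.14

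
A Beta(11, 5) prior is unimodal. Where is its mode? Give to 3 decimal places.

The density x^(α−1)(1−x)^(β−1) is maximised at (α−1)/(α+β−2) = 10/14 = 0.714.

0.714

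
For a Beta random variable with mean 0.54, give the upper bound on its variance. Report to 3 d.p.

0.248

For fixed mean μ the Beta variance is μ(1−μ)/(α+β+1), increasing as α+β decreases.
Its least upper bound (not attained) is μ(1−μ) = 0.54·0.46 = 0.248.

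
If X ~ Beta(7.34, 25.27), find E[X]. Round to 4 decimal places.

0.2251

E[X] = α/(α+β) = 7.34/32.61 = 0.2251.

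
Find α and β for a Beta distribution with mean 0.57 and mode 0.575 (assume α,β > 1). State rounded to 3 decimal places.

α = 17.100, β = 12.900

Let s = α+β. Mean gives α = μs = 0.57s; mode gives (α−1)/(s−2) = 0.575.
Substituting: 0.57s − 1 = 0.575(s−2) = 0.575s − 1.150, so -0.005s = -0.150 and s = 30.0000.
Then α = 0.57×30.0000 = 17.100 and β = s−α = 12.900.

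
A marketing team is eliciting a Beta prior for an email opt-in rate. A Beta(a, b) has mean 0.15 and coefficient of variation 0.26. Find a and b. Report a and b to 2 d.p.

Var = (CV·μ)² = (0.26×0.15)² = 0.001521.
a+b = μ(1−μ)/Var − 1 = 0.1275/0.001521 − 1 = 82.8264.
Thus a = 0.15·82.8264 = 12.42 and b = 0.85·82.8264 = 70.40.

a = 12.42, b = 70.40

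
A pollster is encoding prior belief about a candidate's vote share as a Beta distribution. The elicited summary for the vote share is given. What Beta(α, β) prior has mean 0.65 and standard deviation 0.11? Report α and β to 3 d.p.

α = 11.571, β = 6.231

σ² = 0.11² = 0.0121.
With s = α+β, Var = μ(1−μ)/(s+1), so s+1 = (0.65×0.35)/0.0121 = 18.8017 and s = 17.8017.
α = μs = 11.571, β = (1−μ)s = 6.231.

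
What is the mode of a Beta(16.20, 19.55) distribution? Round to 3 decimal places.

0.450

The density x^(α−1)(1−x)^(β−1) is maximised at (α−1)/(α+β−2) = 15.20/33.75 = 0.450.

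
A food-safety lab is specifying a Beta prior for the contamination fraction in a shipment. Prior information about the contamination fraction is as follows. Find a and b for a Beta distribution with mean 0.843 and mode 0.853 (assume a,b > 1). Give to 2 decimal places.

Let s = a+b. Mean gives a = μs = 0.843s; mode gives (a−1)/(s−2) = 0.853.
Substituting: 0.843s − 1 = 0.853(s−2) = 0.853s − 1.706, so -0.010s = -0.706 and s = 70.6000.
Then a = 0.843×70.6000 = 59.52 and b = s−a = 11.08.

a = 59.52, b = 11.08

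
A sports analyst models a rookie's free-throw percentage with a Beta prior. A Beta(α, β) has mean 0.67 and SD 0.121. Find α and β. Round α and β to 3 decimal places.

First σ² = 0.014641. Setting α = μn, β = (1−μ)n with n = α+β,
μ(1−μ)/(n+1) = 0.014641 ⇒ n+1 = 0.2211/0.014641 = 15.1014 ⇒ n = 14.1014.
Hence α = 0.67×14.1014 = 9.448, β = 0.33×14.1014 = 4.653.

α = 9.448, β = 4.653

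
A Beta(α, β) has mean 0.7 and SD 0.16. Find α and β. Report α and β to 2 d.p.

α = 5.04, β = 2.16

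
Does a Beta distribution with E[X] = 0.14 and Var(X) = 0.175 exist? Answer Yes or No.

No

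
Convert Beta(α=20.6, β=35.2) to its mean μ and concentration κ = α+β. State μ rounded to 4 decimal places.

κ = α+β = 20.6+35.2 = 55.8; μ = α/κ = 20.6/55.8 = 0.3692.

μ = 0.3692, κ = 55.8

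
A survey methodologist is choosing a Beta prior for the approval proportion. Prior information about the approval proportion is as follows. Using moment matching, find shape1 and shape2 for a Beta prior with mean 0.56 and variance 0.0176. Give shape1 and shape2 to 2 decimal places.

shape1 = 7.28, shape2 = 5.72

Let s = shape1+shape2. The Beta variance is μ(1−μ)/(s+1).
So s+1 = μ(1−μ)/σ² = (0.56×0.44)/0.0176 = 0.2464/0.0176 = 14.0000, giving s = 13.0000.
Then shape1 = μs = 0.56×13.0000 = 7.28 and shape2 = (1−μ)s = 0.44×13.0000 = 5.72.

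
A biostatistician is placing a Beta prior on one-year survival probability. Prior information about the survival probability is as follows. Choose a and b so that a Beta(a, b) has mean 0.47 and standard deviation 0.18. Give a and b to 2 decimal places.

a = 3.14, b = 3.54

Variance = 0.18² = 0.0324. The moment-matching identity a+b = μ(1−μ)/Var − 1 gives
a+b = 0.2491/0.0324 − 1 = 6.6883, so a = μ·6.6883 = 3.14 and b = (1−μ)·6.6883 = 3.54.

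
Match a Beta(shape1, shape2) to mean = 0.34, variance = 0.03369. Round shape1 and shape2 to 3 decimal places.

Let s = shape1+shape2. The Beta variance is μ(1−μ)/(s+1).
So s+1 = μ(1−μ)/σ² = (0.34×0.66)/0.03369 = 0.2244/0.03369 = 6.6607, giving s = 5.6607.
Then shape1 = μs = 0.34×5.6607 = 1.925 and shape2 = (1−μ)s = 0.66×5.6607 = 3.736.

shape1 = 1.925, shape2 = 3.736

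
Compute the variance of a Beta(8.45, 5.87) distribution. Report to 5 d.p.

μ = 8.45/14.32 = 0.590084; Var = μ(1−μ)/(α+β+1) = 0.2418849/15.32 = 0.01579.

0.01579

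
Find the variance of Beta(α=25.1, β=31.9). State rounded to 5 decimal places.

μ = 25.1/57.0 = 0.440351; Var = μ(1−μ)/(α+β+1) = 0.2464420/58.0 = 0.00425.

0.00425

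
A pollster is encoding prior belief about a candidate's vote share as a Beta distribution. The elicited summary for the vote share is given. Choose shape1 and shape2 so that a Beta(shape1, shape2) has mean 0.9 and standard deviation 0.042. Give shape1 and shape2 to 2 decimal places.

shape1 = 45.02, shape2 = 5.00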